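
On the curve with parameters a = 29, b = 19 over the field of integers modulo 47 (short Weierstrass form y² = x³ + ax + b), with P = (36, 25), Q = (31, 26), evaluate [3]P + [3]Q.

First 3P:
Repeated addition: build up to 3P.
2P: tangent at (36, 25): λ = (3·36² + 29)/(2·25) ≡ 16/3. 3⁻¹ ≡ 16 (mod 47) since 3·16 = 48 ≡ 1, so λ ≡ 16·16 ≡ 21.
  x = λ² - 36 - 36 = 441 - 72 ≡ 40; y = λ·(36 - 40) - 25 ≡ 32. → (40, 32)
3P: (40, 32) + (36, 25). λ = (25 - 32)/(36 - 40) ≡ 40/43 mod 47. 43⁻¹ ≡ 35 (mod 47) since 43·35 = 1505 ≡ 1, so λ ≡ 37.
  x = λ² - 40 - 36 = 1369 - 76 ≡ 24; y = λ·(40 - 24) - 32 ≡ 43. → (24, 43)
3P = (24, 43).
Next 3Q:
Repeated addition: build up to 3Q.
2Q: tangent at (31, 26): λ = (3·31² + 29)/(2·26) ≡ 45/5. 5⁻¹ ≡ 19 (mod 47) since 5·19 = 95 ≡ 1, so λ ≡ 45·19 ≡ 9.
  x = λ² - 31 - 31 = 81 - 62 ≡ 19; y = λ·(31 - 19) - 26 ≡ 35. → (19, 35)
3Q: (19, 35) + (31, 26). λ = (26 - 35)/(31 - 19) ≡ 38/12 mod 47. 12⁻¹ ≡ 4 (mod 47), so λ ≡ 11.
  x = λ² - 19 - 31 = 121 - 50 ≡ 24; y = λ·(19 - 24) - 35 ≡ 4. → (24, 4)
3Q = (24, 4).
Finally 3P + 3Q:
(24, 43) + (24, 4): same x and y₁ ≡ -y₂, so the sum is 𝒪.

O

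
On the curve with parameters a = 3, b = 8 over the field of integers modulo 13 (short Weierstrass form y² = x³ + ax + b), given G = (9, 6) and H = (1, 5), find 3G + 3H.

(9, 7)

First 3G:
Repeated addition: build up to 3G.
2G: tangent at (9, 6): λ = (3·9² + 3)/(2·6) ≡ 12/12. 12⁻¹ ≡ 12 (mod 13), so λ ≡ 12·12 ≡ 1.
  x = λ² - 9 - 9 = 1 - 18 ≡ 9; y = λ·(9 - 9) - 6 ≡ 7. → (9, 7)
3G: (9, 7) + (9, 6): same x and y₁ ≡ -y₂, so the sum is 𝒪.
3G = 𝒪.
Next 3H:
Repeated addition: build up to 3H.
2H: tangent at (1, 5): λ = (3·1² + 3)/(2·5) ≡ 6/10. 10⁻¹ ≡ 4 (mod 13) since 10·4 = 40 ≡ 1, so λ ≡ 6·4 ≡ 11.
  x = λ² - 1 - 1 = 121 - 2 ≡ 2; y = λ·(1 - 2) - 5 ≡ 10. → (2, 10)
3H: (2, 10) + (1, 5). λ = (5 - 10)/(1 - 2) ≡ 8/12 mod 13. 12⁻¹ ≡ 12 (mod 13) since 12·12 = 144 ≡ 1, so λ ≡ 5.
  x = λ² - 2 - 1 = 25 - 3 ≡ 9; y = λ·(2 - 9) - 10 ≡ 7. → (9, 7)
3H = (9, 7).
Finally 3G + 3H:
𝒪 + (9, 7) = (9, 7) (identity).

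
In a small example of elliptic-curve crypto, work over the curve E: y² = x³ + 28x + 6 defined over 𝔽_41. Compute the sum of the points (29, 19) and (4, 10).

(12, 15)

(29, 19) + (4, 10). λ = (10 - 19)/(4 - 29) ≡ 32/16 mod 41. 16⁻¹ ≡ 18 (mod 41), so λ ≡ 2.
  x = λ² - 29 - 4 = 4 - 33 ≡ 12; y = λ·(29 - 12) - 19 ≡ 15. → (12, 15)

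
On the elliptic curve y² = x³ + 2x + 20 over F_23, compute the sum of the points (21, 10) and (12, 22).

(21, 10) + (12, 22). λ = (22 - 10)/(12 - 21) ≡ 12/14 mod 23. 14⁻¹ ≡ 5 (mod 23) since 14·5 = 70 ≡ 1, so λ ≡ 14.
  x = λ² - 21 - 12 = 196 - 33 ≡ 2; y = λ·(21 - 2) - 10 ≡ 3. → (2, 3)

(2, 3)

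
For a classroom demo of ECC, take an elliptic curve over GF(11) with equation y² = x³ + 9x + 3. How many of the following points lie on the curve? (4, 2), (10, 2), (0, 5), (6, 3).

4

(4, 2): 2² ≡ 4, rhs ≡ 4 → on.
(10, 2): 2² ≡ 4, rhs ≡ 4 → on.
(0, 5): 5² ≡ 3, rhs ≡ 3 → on.
(6, 3): 3² ≡ 9, rhs ≡ 9 → on.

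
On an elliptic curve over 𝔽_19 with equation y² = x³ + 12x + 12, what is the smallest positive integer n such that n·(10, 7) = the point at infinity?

2P: tangent at (10, 7): λ = (3·10² + 12)/(2·7) ≡ 8/14. 14⁻¹ ≡ 15 (mod 19) since 14·15 = 210 ≡ 1, so λ ≡ 8·15 ≡ 6.
  x = λ² - 10 - 10 = 36 - 20 ≡ 16; y = λ·(10 - 16) - 7 ≡ 14. → (16, 14)
3P: (16, 14) + (10, 7). λ = (7 - 14)/(10 - 16) ≡ 12/13 mod 19. 13⁻¹ ≡ 3 (mod 19) since 13·3 = 39 ≡ 1, so λ ≡ 17.
  x = λ² - 16 - 10 = 289 - 26 ≡ 16; y = λ·(16 - 16) - 14 ≡ 5. → (16, 5)
4P: (16, 5) + (10, 7). λ = (7 - 5)/(10 - 16) ≡ 2/13 mod 19. 13⁻¹ ≡ 3 (mod 19) since 13·3 = 39 ≡ 1, so λ ≡ 6.
  x = λ² - 16 - 10 = 36 - 26 ≡ 10; y = λ·(16 - 10) - 5 ≡ 12. → (10, 12)
5P: (10, 12) + (10, 7): same x and y₁ ≡ -y₂, so the sum is the point at infinity.
5P = the point at infinity, so the order is 5.

5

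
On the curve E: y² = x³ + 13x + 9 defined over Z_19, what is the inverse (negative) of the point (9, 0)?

-(9, 0) = (9, -0 mod 19) = (9, 0).

(9, 0)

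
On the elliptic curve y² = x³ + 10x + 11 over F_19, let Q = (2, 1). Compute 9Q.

Double-and-add on 9 = (1001)₂. Start with Q = (2, 1) for the leading 1-bit.
double: tangent at (2, 1): λ = (3·2² + 10)/(2·1) ≡ 3/2. 2⁻¹ ≡ 10 (mod 19) since 2·10 = 20 ≡ 1, so λ ≡ 3·10 ≡ 11.
  x = λ² - 2 - 2 = 121 - 4 ≡ 3; y = λ·(2 - 3) - 1 ≡ 7. → (3, 7)
double: tangent at (3, 7): λ = (3·3² + 10)/(2·7) ≡ 18/14. 14⁻¹ ≡ 15 (mod 19) since 14·15 = 210 ≡ 1, so λ ≡ 18·15 ≡ 4.
  x = λ² - 3 - 3 = 16 - 6 ≡ 10; y = λ·(3 - 10) - 7 ≡ 3. → (10, 3)
double: tangent at (10, 3): λ = (3·10² + 10)/(2·3) ≡ 6/6. 6⁻¹ ≡ 16 (mod 19), so λ ≡ 6·16 ≡ 1.
  x = λ² - 10 - 10 = 1 - 20 ≡ 0; y = λ·(10 - 0) - 3 ≡ 7. → (0, 7)
add Q: (0, 7) + (2, 1). λ = (1 - 7)/(2 - 0) ≡ 13/2 mod 19. 2⁻¹ ≡ 10 (mod 19) since 2·10 = 20 ≡ 1, so λ ≡ 16.
  x = λ² - 0 - 2 = 256 - 2 ≡ 7; y = λ·(0 - 7) - 7 ≡ 14. → (7, 14)

(7, 14)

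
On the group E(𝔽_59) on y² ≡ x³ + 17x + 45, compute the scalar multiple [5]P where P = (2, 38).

Repeated addition: build up to 5P.
2P: tangent at (2, 38): λ = (3·2² + 17)/(2·38) ≡ 29/17. 17⁻¹ ≡ 7 (mod 59), so λ ≡ 29·7 ≡ 26.
  x = λ² - 2 - 2 = 676 - 4 ≡ 23; y = λ·(2 - 23) - 38 ≡ 6. → (23, 6)
3P: (23, 6) + (2, 38). λ = (38 - 6)/(2 - 23) ≡ 32/38 mod 59. 38⁻¹ ≡ 14 (mod 59), so λ ≡ 35.
  x = λ² - 23 - 2 = 1225 - 25 ≡ 20; y = λ·(23 - 20) - 6 ≡ 40. → (20, 40)
4P: (20, 40) + (2, 38). λ = (38 - 40)/(2 - 20) ≡ 57/41 mod 59. 41⁻¹ ≡ 36 (mod 59), so λ ≡ 46.
  x = λ² - 20 - 2 = 2116 - 22 ≡ 29; y = λ·(20 - 29) - 40 ≡ 18. → (29, 18)
5P: (29, 18) + (2, 38). λ = (38 - 18)/(2 - 29) ≡ 20/32 mod 59. 32⁻¹ ≡ 24 (mod 59) since 32·24 = 768 ≡ 1, so λ ≡ 8.
  x = λ² - 29 - 2 = 64 - 31 ≡ 33; y = λ·(29 - 33) - 18 ≡ 9. → (33, 9)

(33, 9)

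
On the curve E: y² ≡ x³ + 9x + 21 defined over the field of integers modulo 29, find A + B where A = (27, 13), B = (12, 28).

(27, 13) + (12, 28). λ = (28 - 13)/(12 - 27) ≡ 15/14 mod 29. 14⁻¹ ≡ 27 (mod 29) since 14·27 = 378 ≡ 1, so λ ≡ 28.
  x = λ² - 27 - 12 = 784 - 39 ≡ 20; y = λ·(27 - 20) - 13 ≡ 9. → (20, 9)

(20, 9)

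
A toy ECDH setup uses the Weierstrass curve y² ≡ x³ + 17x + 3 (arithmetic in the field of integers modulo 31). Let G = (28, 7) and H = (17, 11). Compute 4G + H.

(17, 20)

First 4G:
Repeated addition: build up to 4G.
2G: tangent at (28, 7): λ = (3·28² + 17)/(2·7) ≡ 13/14. 14⁻¹ ≡ 20 (mod 31), so λ ≡ 13·20 ≡ 12.
  x = λ² - 28 - 28 = 144 - 56 ≡ 26; y = λ·(28 - 26) - 7 ≡ 17. → (26, 17)
3G: (26, 17) + (28, 7). λ = (7 - 17)/(28 - 26) ≡ 21/2 mod 31. 2⁻¹ ≡ 16 (mod 31), so λ ≡ 26.
  x = λ² - 26 - 28 = 676 - 54 ≡ 2; y = λ·(26 - 2) - 17 ≡ 18. → (2, 18)
4G: (2, 18) + (28, 7). λ = (7 - 18)/(28 - 2) ≡ 20/26 mod 31. 26⁻¹ ≡ 6 (mod 31) since 26·6 = 156 ≡ 1, so λ ≡ 27.
  x = λ² - 2 - 28 = 729 - 30 ≡ 17; y = λ·(2 - 17) - 18 ≡ 11. → (17, 11)
4G = (17, 11).
Finally 4G + H:
tangent at (17, 11): λ = (3·17² + 17)/(2·11) ≡ 16/22. 22⁻¹ ≡ 24 (mod 31), so λ ≡ 16·24 ≡ 12.
  x = λ² - 17 - 17 = 144 - 34 ≡ 17; y = λ·(17 - 17) - 11 ≡ 20. → (17, 20)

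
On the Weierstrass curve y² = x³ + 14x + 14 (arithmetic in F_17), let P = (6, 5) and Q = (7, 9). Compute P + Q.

(6, 5) + (7, 9). λ = (9 - 5)/(7 - 6) ≡ 4/1 mod 17. 1⁻¹ ≡ 1 (mod 17) since 1·1 = 1 ≡ 1, so λ ≡ 4.
  x = λ² - 6 - 7 = 16 - 13 ≡ 3; y = λ·(6 - 3) - 5 ≡ 7. → (3, 7)

(3, 7)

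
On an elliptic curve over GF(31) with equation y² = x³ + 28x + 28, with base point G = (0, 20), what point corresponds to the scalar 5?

Repeated addition: build up to 5G.
2G: tangent at (0, 20): λ = (3·0² + 28)/(2·20) ≡ 28/9. 9⁻¹ ≡ 7 (mod 31) since 9·7 = 63 ≡ 1, so λ ≡ 28·7 ≡ 10.
  x = λ² - 0 - 0 = 100 - 0 ≡ 7; y = λ·(0 - 7) - 20 ≡ 3. → (7, 3)
3G: (7, 3) + (0, 20). λ = (20 - 3)/(0 - 7) ≡ 17/24 mod 31. 24⁻¹ ≡ 22 (mod 31), so λ ≡ 2.
  x = λ² - 7 - 0 = 4 - 7 ≡ 28; y = λ·(7 - 28) - 3 ≡ 17. → (28, 17)
4G: (28, 17) + (0, 20). λ = (20 - 17)/(0 - 28) ≡ 3/3 mod 31. 3⁻¹ ≡ 21 (mod 31), so λ ≡ 1.
  x = λ² - 28 - 0 = 1 - 28 ≡ 4; y = λ·(28 - 4) - 17 ≡ 7. → (4, 7)
5G: (4, 7) + (0, 20). λ = (20 - 7)/(0 - 4) ≡ 13/27 mod 31. 27⁻¹ ≡ 23 (mod 31) since 27·23 = 621 ≡ 1, so λ ≡ 20.
  x = λ² - 4 - 0 = 400 - 4 ≡ 24; y = λ·(4 - 24) - 7 ≡ 27. → (24, 27)

(24, 27)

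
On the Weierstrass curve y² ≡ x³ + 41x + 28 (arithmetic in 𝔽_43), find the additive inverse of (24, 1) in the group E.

-(24, 1) = (24, -1 mod 43) = (24, 42).

(24, 42)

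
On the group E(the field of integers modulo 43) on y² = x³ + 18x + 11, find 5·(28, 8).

(3, 7)

Write G = (28, 8).
Double-and-add on 5 = (101)₂. Start with G = (28, 8) for the leading 1-bit.
double: tangent at (28, 8): λ = (3·28² + 18)/(2·8) ≡ 5/16. 16⁻¹ ≡ 35 (mod 43), so λ ≡ 5·35 ≡ 3.
  x = λ² - 28 - 28 = 9 - 56 ≡ 39; y = λ·(28 - 39) - 8 ≡ 2. → (39, 2)
double: tangent at (39, 2): λ = (3·39² + 18)/(2·2) ≡ 23/4. 4⁻¹ ≡ 11 (mod 43), so λ ≡ 23·11 ≡ 38.
  x = λ² - 39 - 39 = 1444 - 78 ≡ 33; y = λ·(39 - 33) - 2 ≡ 11. → (33, 11)
add G: (33, 11) + (28, 8). λ = (8 - 11)/(28 - 33) ≡ 40/38 mod 43. 38⁻¹ ≡ 17 (mod 43), so λ ≡ 35.
  x = λ² - 33 - 28 = 1225 - 61 ≡ 3; y = λ·(33 - 3) - 11 ≡ 7. → (3, 7)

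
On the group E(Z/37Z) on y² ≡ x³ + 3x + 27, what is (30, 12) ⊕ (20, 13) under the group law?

(34, 18)

(30, 12) + (20, 13). λ = (13 - 12)/(20 - 30) ≡ 1/27 mod 37. 27⁻¹ ≡ 11 (mod 37), so λ ≡ 11.
  x = λ² - 30 - 20 = 121 - 50 ≡ 34; y = λ·(30 - 34) - 12 ≡ 18. → (34, 18)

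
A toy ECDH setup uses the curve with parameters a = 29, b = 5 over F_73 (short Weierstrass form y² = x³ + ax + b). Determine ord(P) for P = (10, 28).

2P: tangent at (10, 28): λ = (3·10² + 29)/(2·28) ≡ 37/56. 56⁻¹ ≡ 30 (mod 73) since 56·30 = 1680 ≡ 1, so λ ≡ 37·30 ≡ 15.
  x = λ² - 10 - 10 = 225 - 20 ≡ 59; y = λ·(10 - 59) - 28 ≡ 40. → (59, 40)
3P: (59, 40) + (10, 28). λ = (28 - 40)/(10 - 59) ≡ 61/24 mod 73. 24⁻¹ ≡ 70 (mod 73) since 24·70 = 1680 ≡ 1, so λ ≡ 36.
  x = λ² - 59 - 10 = 1296 - 69 ≡ 59; y = λ·(59 - 59) - 40 ≡ 33. → (59, 33)
4P: (59, 33) + (10, 28). λ = (28 - 33)/(10 - 59) ≡ 68/24 mod 73. 24⁻¹ ≡ 70 (mod 73) since 24·70 = 1680 ≡ 1, so λ ≡ 15.
  x = λ² - 59 - 10 = 225 - 69 ≡ 10; y = λ·(59 - 10) - 33 ≡ 45. → (10, 45)
5P: (10, 45) + (10, 28): same x and y₁ ≡ -y₂, so the sum is O.
5P = O, so the order is 5.

5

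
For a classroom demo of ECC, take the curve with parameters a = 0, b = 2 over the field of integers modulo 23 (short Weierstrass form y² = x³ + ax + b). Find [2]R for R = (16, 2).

(9, 8)

tangent at (16, 2): λ = (3·16² + 0)/(2·2) ≡ 9/4. 4⁻¹ ≡ 6 (mod 23) since 4·6 = 24 ≡ 1, so λ ≡ 9·6 ≡ 8.
  x = λ² - 16 - 16 = 64 - 32 ≡ 9; y = λ·(16 - 9) - 2 ≡ 8. → (9, 8)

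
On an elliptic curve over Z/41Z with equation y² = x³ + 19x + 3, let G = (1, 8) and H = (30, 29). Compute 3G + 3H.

(16, 4)

First 3G:
Repeated addition: build up to 3G.
2G: tangent at (1, 8): λ = (3·1² + 19)/(2·8) ≡ 22/16. 16⁻¹ ≡ 18 (mod 41) since 16·18 = 288 ≡ 1, so λ ≡ 22·18 ≡ 27.
  x = λ² - 1 - 1 = 729 - 2 ≡ 30; y = λ·(1 - 30) - 8 ≡ 29. → (30, 29)
3G: (30, 29) + (1, 8). λ = (8 - 29)/(1 - 30) ≡ 20/12 mod 41. 12⁻¹ ≡ 24 (mod 41), so λ ≡ 29.
  x = λ² - 30 - 1 = 841 - 31 ≡ 31; y = λ·(30 - 31) - 29 ≡ 24. → (31, 24)
3G = (31, 24).
Next 3H:
Repeated addition: build up to 3H.
2H: tangent at (30, 29): λ = (3·30² + 19)/(2·29) ≡ 13/17. 17⁻¹ ≡ 29 (mod 41), so λ ≡ 13·29 ≡ 8.
  x = λ² - 30 - 30 = 64 - 60 ≡ 4; y = λ·(30 - 4) - 29 ≡ 15. → (4, 15)
3H: (4, 15) + (30, 29). λ = (29 - 15)/(30 - 4) ≡ 14/26 mod 41. 26⁻¹ ≡ 30 (mod 41), so λ ≡ 10.
  x = λ² - 4 - 30 = 100 - 34 ≡ 25; y = λ·(4 - 25) - 15 ≡ 21. → (25, 21)
3H = (25, 21).
Finally 3G + 3H:
(31, 24) + (25, 21). λ = (21 - 24)/(25 - 31) ≡ 38/35 mod 41. 35⁻¹ ≡ 34 (mod 41) since 35·34 = 1190 ≡ 1, so λ ≡ 21.
  x = λ² - 31 - 25 = 441 - 56 ≡ 16; y = λ·(31 - 16) - 24 ≡ 4. → (16, 4)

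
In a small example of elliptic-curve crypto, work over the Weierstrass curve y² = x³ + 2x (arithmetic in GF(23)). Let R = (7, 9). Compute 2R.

(12, 2)

tangent at (7, 9): λ = (3·7² + 2)/(2·9) ≡ 11/18. 18⁻¹ ≡ 9 (mod 23) since 18·9 = 162 ≡ 1, so λ ≡ 11·9 ≡ 7.
  x = λ² - 7 - 7 = 49 - 14 ≡ 12; y = λ·(7 - 12) - 9 ≡ 2. → (12, 2)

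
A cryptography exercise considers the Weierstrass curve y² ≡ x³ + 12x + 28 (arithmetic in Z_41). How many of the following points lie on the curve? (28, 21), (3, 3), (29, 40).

(28, 21): 21² ≡ 31, rhs ≡ 12 → off.
(3, 3): 3² ≡ 9, rhs ≡ 9 → on.
(29, 40): 40² ≡ 1, rhs ≡ 1 → on.

2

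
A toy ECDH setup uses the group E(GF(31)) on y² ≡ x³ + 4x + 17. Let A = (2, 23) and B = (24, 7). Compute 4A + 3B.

First 4A:
Double-and-add on 4 = (100)₂. Start with A = (2, 23) for the leading 1-bit.
double: tangent at (2, 23): λ = (3·2² + 4)/(2·23) ≡ 16/15. 15⁻¹ ≡ 29 (mod 31) since 15·29 = 435 ≡ 1, so λ ≡ 16·29 ≡ 30.
  x = λ² - 2 - 2 = 900 - 4 ≡ 28; y = λ·(2 - 28) - 23 ≡ 3. → (28, 3)
double: tangent at (28, 3): λ = (3·28² + 4)/(2·3) ≡ 0/6. 6⁻¹ ≡ 26 (mod 31) since 6·26 = 156 ≡ 1, so λ ≡ 0·26 ≡ 0.
  x = λ² - 28 - 28 = 0 - 56 ≡ 6; y = λ·(28 - 6) - 3 ≡ 28. → (6, 28)
4A = (6, 28).
Next 3B:
Repeated addition: build up to 3B.
2B: tangent at (24, 7): λ = (3·24² + 4)/(2·7) ≡ 27/14. 14⁻¹ ≡ 20 (mod 31) since 14·20 = 280 ≡ 1, so λ ≡ 27·20 ≡ 13.
  x = λ² - 24 - 24 = 169 - 48 ≡ 28; y = λ·(24 - 28) - 7 ≡ 3. → (28, 3)
3B: (28, 3) + (24, 7). λ = (7 - 3)/(24 - 28) ≡ 4/27 mod 31. 27⁻¹ ≡ 23 (mod 31), so λ ≡ 30.
  x = λ² - 28 - 24 = 900 - 52 ≡ 11; y = λ·(28 - 11) - 3 ≡ 11. → (11, 11)
3B = (11, 11).
Finally 4A + 3B:
(6, 28) + (11, 11). λ = (11 - 28)/(11 - 6) ≡ 14/5 mod 31. 5⁻¹ ≡ 25 (mod 31) since 5·25 = 125 ≡ 1, so λ ≡ 9.
  x = λ² - 6 - 11 = 81 - 17 ≡ 2; y = λ·(6 - 2) - 28 ≡ 8. → (2, 8)

(2, 8)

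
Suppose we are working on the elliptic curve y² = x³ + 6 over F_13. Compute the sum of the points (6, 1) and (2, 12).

(6, 1) + (2, 12). λ = (12 - 1)/(2 - 6) ≡ 11/9 mod 13. 9⁻¹ ≡ 3 (mod 13) since 9·3 = 27 ≡ 1, so λ ≡ 7.
  x = λ² - 6 - 2 = 49 - 8 ≡ 2; y = λ·(6 - 2) - 1 ≡ 1. → (2, 1)

(2, 1)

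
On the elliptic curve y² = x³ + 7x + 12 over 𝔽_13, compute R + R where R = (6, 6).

(5, 9)

tangent at (6, 6): λ = (3·6² + 7)/(2·6) ≡ 11/12. 12⁻¹ ≡ 12 (mod 13) since 12·12 = 144 ≡ 1, so λ ≡ 11·12 ≡ 2.
  x = λ² - 6 - 6 = 4 - 12 ≡ 5; y = λ·(6 - 5) - 6 ≡ 9. → (5, 9)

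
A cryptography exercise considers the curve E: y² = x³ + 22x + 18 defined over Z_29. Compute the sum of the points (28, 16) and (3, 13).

(28, 16) + (3, 13). λ = (13 - 16)/(3 - 28) ≡ 26/4 mod 29. 4⁻¹ ≡ 22 (mod 29), so λ ≡ 21.
  x = λ² - 28 - 3 = 441 - 31 ≡ 4; y = λ·(28 - 4) - 16 ≡ 24. → (4, 24)

(4, 24)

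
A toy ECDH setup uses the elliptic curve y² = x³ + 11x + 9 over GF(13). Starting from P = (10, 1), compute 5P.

(10, 12)

Repeated addition: build up to 5P.
2P: tangent at (10, 1): λ = (3·10² + 11)/(2·1) ≡ 12/2. 2⁻¹ ≡ 7 (mod 13), so λ ≡ 12·7 ≡ 6.
  x = λ² - 10 - 10 = 36 - 20 ≡ 3; y = λ·(10 - 3) - 1 ≡ 2. → (3, 2)
3P: (3, 2) + (10, 1). λ = (1 - 2)/(10 - 3) ≡ 12/7 mod 13. 7⁻¹ ≡ 2 (mod 13) since 7·2 = 14 ≡ 1, so λ ≡ 11.
  x = λ² - 3 - 10 = 121 - 13 ≡ 4; y = λ·(3 - 4) - 2 ≡ 0. → (4, 0)
4P: (4, 0) + (10, 1). λ = (1 - 0)/(10 - 4) ≡ 1/6 mod 13. 6⁻¹ ≡ 11 (mod 13), so λ ≡ 11.
  x = λ² - 4 - 10 = 121 - 14 ≡ 3; y = λ·(4 - 3) - 0 ≡ 11. → (3, 11)
5P: (3, 11) + (10, 1). λ = (1 - 11)/(10 - 3) ≡ 3/7 mod 13. 7⁻¹ ≡ 2 (mod 13) since 7·2 = 14 ≡ 1, so λ ≡ 6.
  x = λ² - 3 - 10 = 36 - 13 ≡ 10; y = λ·(3 - 10) - 11 ≡ 12. → (10, 12)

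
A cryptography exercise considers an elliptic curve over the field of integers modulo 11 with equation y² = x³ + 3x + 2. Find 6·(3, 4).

Write G = (3, 4).
Repeated addition: build up to 6G.
2G: tangent at (3, 4): λ = (3·3² + 3)/(2·4) ≡ 8/8. 8⁻¹ ≡ 7 (mod 11), so λ ≡ 8·7 ≡ 1.
  x = λ² - 3 - 3 = 1 - 6 ≡ 6; y = λ·(3 - 6) - 4 ≡ 4. → (6, 4)
3G: (6, 4) + (3, 4). λ = (4 - 4)/(3 - 6) ≡ 0/8 mod 11. 8⁻¹ ≡ 7 (mod 11), so λ ≡ 0.
  x = λ² - 6 - 3 = 0 - 9 ≡ 2; y = λ·(6 - 2) - 4 ≡ 7. → (2, 7)
4G: (2, 7) + (3, 4). λ = (4 - 7)/(3 - 2) ≡ 8/1 mod 11. 1⁻¹ ≡ 1 (mod 11), so λ ≡ 8.
  x = λ² - 2 - 3 = 64 - 5 ≡ 4; y = λ·(2 - 4) - 7 ≡ 10. → (4, 10)
5G: (4, 10) + (3, 4). λ = (4 - 10)/(3 - 4) ≡ 5/10 mod 11. 10⁻¹ ≡ 10 (mod 11), so λ ≡ 6.
  x = λ² - 4 - 3 = 36 - 7 ≡ 7; y = λ·(4 - 7) - 10 ≡ 5. → (7, 5)
6G: (7, 5) + (3, 4). λ = (4 - 5)/(3 - 7) ≡ 10/7 mod 11. 7⁻¹ ≡ 8 (mod 11), so λ ≡ 3.
  x = λ² - 7 - 3 = 9 - 10 ≡ 10; y = λ·(7 - 10) - 5 ≡ 8. → (10, 8)

(10, 8)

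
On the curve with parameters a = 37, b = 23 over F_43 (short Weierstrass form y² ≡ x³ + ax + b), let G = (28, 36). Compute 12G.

(7, 25)

Double-and-add on 12 = (1100)₂. Start with G = (28, 36) for the leading 1-bit.
double: tangent at (28, 36): λ = (3·28² + 37)/(2·36) ≡ 24/29. 29⁻¹ ≡ 3 (mod 43), so λ ≡ 24·3 ≡ 29.
  x = λ² - 28 - 28 = 841 - 56 ≡ 11; y = λ·(28 - 11) - 36 ≡ 27. → (11, 27)
add G: (11, 27) + (28, 36). λ = (36 - 27)/(28 - 11) ≡ 9/17 mod 43. 17⁻¹ ≡ 38 (mod 43), so λ ≡ 41.
  x = λ² - 11 - 28 = 1681 - 39 ≡ 8; y = λ·(11 - 8) - 27 ≡ 10. → (8, 10)
double: tangent at (8, 10): λ = (3·8² + 37)/(2·10) ≡ 14/20. 20⁻¹ ≡ 28 (mod 43), so λ ≡ 14·28 ≡ 5.
  x = λ² - 8 - 8 = 25 - 16 ≡ 9; y = λ·(8 - 9) - 10 ≡ 28. → (9, 28)
double: tangent at (9, 28): λ = (3·9² + 37)/(2·28) ≡ 22/13. 13⁻¹ ≡ 10 (mod 43) since 13·10 = 130 ≡ 1, so λ ≡ 22·10 ≡ 5.
  x = λ² - 9 - 9 = 25 - 18 ≡ 7; y = λ·(9 - 7) - 28 ≡ 25. → (7, 25)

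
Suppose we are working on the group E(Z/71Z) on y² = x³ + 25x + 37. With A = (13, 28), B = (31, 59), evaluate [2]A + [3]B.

First 2A:
Repeated addition: build up to 2A.
2A: tangent at (13, 28): λ = (3·13² + 25)/(2·28) ≡ 35/56. 56⁻¹ ≡ 52 (mod 71) since 56·52 = 2912 ≡ 1, so λ ≡ 35·52 ≡ 45.
  x = λ² - 13 - 13 = 2025 - 26 ≡ 11; y = λ·(13 - 11) - 28 ≡ 62. → (11, 62)
2A = (11, 62).
Next 3B:
Repeated addition: build up to 3B.
2B: tangent at (31, 59): λ = (3·31² + 25)/(2·59) ≡ 68/47. 47⁻¹ ≡ 68 (mod 71), so λ ≡ 68·68 ≡ 9.
  x = λ² - 31 - 31 = 81 - 62 ≡ 19; y = λ·(31 - 19) - 59 ≡ 49. → (19, 49)
3B: (19, 49) + (31, 59). λ = (59 - 49)/(31 - 19) ≡ 10/12 mod 71. 12⁻¹ ≡ 6 (mod 71), so λ ≡ 60.
  x = λ² - 19 - 31 = 3600 - 50 ≡ 0; y = λ·(19 - 0) - 49 ≡ 26. → (0, 26)
3B = (0, 26).
Finally 2A + 3B:
(11, 62) + (0, 26). λ = (26 - 62)/(0 - 11) ≡ 35/60 mod 71. 60⁻¹ ≡ 58 (mod 71) since 60·58 = 3480 ≡ 1, so λ ≡ 42.
  x = λ² - 11 - 0 = 1764 - 11 ≡ 49; y = λ·(11 - 49) - 62 ≡ 46. → (49, 46)

(49, 46)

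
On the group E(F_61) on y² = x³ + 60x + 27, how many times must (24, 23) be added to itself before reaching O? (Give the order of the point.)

2P: tangent at (24, 23): λ = (3·24² + 60)/(2·23) ≡ 19/46. 46⁻¹ ≡ 4 (mod 61) since 46·4 = 184 ≡ 1, so λ ≡ 19·4 ≡ 15.
  x = λ² - 24 - 24 = 225 - 48 ≡ 55; y = λ·(24 - 55) - 23 ≡ 0. → (55, 0)
3P: (55, 0) + (24, 23). λ = (23 - 0)/(24 - 55) ≡ 23/30 mod 61. 30⁻¹ ≡ 59 (mod 61), so λ ≡ 15.
  x = λ² - 55 - 24 = 225 - 79 ≡ 24; y = λ·(55 - 24) - 0 ≡ 38. → (24, 38)
4P: (24, 38) + (24, 23): same x and y₁ ≡ -y₂, so the sum is O.
4P = O, so the order is 4.

4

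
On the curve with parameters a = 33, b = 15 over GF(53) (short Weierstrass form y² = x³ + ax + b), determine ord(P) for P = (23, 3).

2P: tangent at (23, 3): λ = (3·23² + 33)/(2·3) ≡ 30/6. 6⁻¹ ≡ 9 (mod 53) since 6·9 = 54 ≡ 1, so λ ≡ 30·9 ≡ 5.
  x = λ² - 23 - 23 = 25 - 46 ≡ 32; y = λ·(23 - 32) - 3 ≡ 5. → (32, 5)
3P: (32, 5) + (23, 3). λ = (3 - 5)/(23 - 32) ≡ 51/44 mod 53. 44⁻¹ ≡ 47 (mod 53), so λ ≡ 12.
  x = λ² - 32 - 23 = 144 - 55 ≡ 36; y = λ·(32 - 36) - 5 ≡ 0. → (36, 0)
4P: (36, 0) + (23, 3). λ = (3 - 0)/(23 - 36) ≡ 3/40 mod 53. 40⁻¹ ≡ 4 (mod 53), so λ ≡ 12.
  x = λ² - 36 - 23 = 144 - 59 ≡ 32; y = λ·(36 - 32) - 0 ≡ 48. → (32, 48)
5P: (32, 48) + (23, 3). λ = (3 - 48)/(23 - 32) ≡ 8/44 mod 53. 44⁻¹ ≡ 47 (mod 53) since 44·47 = 2068 ≡ 1, so λ ≡ 5.
  x = λ² - 32 - 23 = 25 - 55 ≡ 23; y = λ·(32 - 23) - 48 ≡ 50. → (23, 50)
6P: (23, 50) + (23, 3): same x and y₁ ≡ -y₂, so the sum is ∞.
6P = ∞, so the order is 6.

6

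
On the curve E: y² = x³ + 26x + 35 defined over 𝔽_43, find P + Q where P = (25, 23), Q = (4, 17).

(29, 25)

(25, 23) + (4, 17). λ = (17 - 23)/(4 - 25) ≡ 37/22 mod 43. 22⁻¹ ≡ 2 (mod 43), so λ ≡ 31.
  x = λ² - 25 - 4 = 961 - 29 ≡ 29; y = λ·(25 - 29) - 23 ≡ 25. → (29, 25)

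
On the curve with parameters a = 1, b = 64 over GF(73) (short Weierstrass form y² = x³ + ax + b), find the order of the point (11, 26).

6

2P: tangent at (11, 26): λ = (3·11² + 1)/(2·26) ≡ 72/52. 52⁻¹ ≡ 66 (mod 73), so λ ≡ 72·66 ≡ 7.
  x = λ² - 11 - 11 = 49 - 22 ≡ 27; y = λ·(11 - 27) - 26 ≡ 8. → (27, 8)
3P: (27, 8) + (11, 26). λ = (26 - 8)/(11 - 27) ≡ 18/57 mod 73. 57⁻¹ ≡ 41 (mod 73) since 57·41 = 2337 ≡ 1, so λ ≡ 8.
  x = λ² - 27 - 11 = 64 - 38 ≡ 26; y = λ·(27 - 26) - 8 ≡ 0. → (26, 0)
4P: (26, 0) + (11, 26). λ = (26 - 0)/(11 - 26) ≡ 26/58 mod 73. 58⁻¹ ≡ 34 (mod 73), so λ ≡ 8.
  x = λ² - 26 - 11 = 64 - 37 ≡ 27; y = λ·(26 - 27) - 0 ≡ 65. → (27, 65)
5P: (27, 65) + (11, 26). λ = (26 - 65)/(11 - 27) ≡ 34/57 mod 73. 57⁻¹ ≡ 41 (mod 73) since 57·41 = 2337 ≡ 1, so λ ≡ 7.
  x = λ² - 27 - 11 = 49 - 38 ≡ 11; y = λ·(27 - 11) - 65 ≡ 47. → (11, 47)
6P: (11, 47) + (11, 26): same x and y₁ ≡ -y₂, so the sum is the point at infinity.
6P = the point at infinity, so the order is 6.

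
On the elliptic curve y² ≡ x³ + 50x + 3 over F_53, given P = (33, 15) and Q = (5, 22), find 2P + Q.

(11, 20)

First 2P:
Repeated addition: build up to 2P.
2P: tangent at (33, 15): λ = (3·33² + 50)/(2·15) ≡ 31/30. 30⁻¹ ≡ 23 (mod 53), so λ ≡ 31·23 ≡ 24.
  x = λ² - 33 - 33 = 576 - 66 ≡ 33; y = λ·(33 - 33) - 15 ≡ 38. → (33, 38)
2P = (33, 38).
Finally 2P + Q:
(33, 38) + (5, 22). λ = (22 - 38)/(5 - 33) ≡ 37/25 mod 53. 25⁻¹ ≡ 17 (mod 53) since 25·17 = 425 ≡ 1, so λ ≡ 46.
  x = λ² - 33 - 5 = 2116 - 38 ≡ 11; y = λ·(33 - 11) - 38 ≡ 20. → (11, 20)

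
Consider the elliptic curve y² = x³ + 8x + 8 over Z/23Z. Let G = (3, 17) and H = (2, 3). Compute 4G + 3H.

(5, 14)

First 4G:
Repeated addition: build up to 4G.
2G: tangent at (3, 17): λ = (3·3² + 8)/(2·17) ≡ 12/11. 11⁻¹ ≡ 21 (mod 23), so λ ≡ 12·21 ≡ 22.
  x = λ² - 3 - 3 = 484 - 6 ≡ 18; y = λ·(3 - 18) - 17 ≡ 21. → (18, 21)
3G: (18, 21) + (3, 17). λ = (17 - 21)/(3 - 18) ≡ 19/8 mod 23. 8⁻¹ ≡ 3 (mod 23), so λ ≡ 11.
  x = λ² - 18 - 3 = 121 - 21 ≡ 8; y = λ·(18 - 8) - 21 ≡ 20. → (8, 20)
4G: (8, 20) + (3, 17). λ = (17 - 20)/(3 - 8) ≡ 20/18 mod 23. 18⁻¹ ≡ 9 (mod 23), so λ ≡ 19.
  x = λ² - 8 - 3 = 361 - 11 ≡ 5; y = λ·(8 - 5) - 20 ≡ 14. → (5, 14)
4G = (5, 14).
Next 3H:
Repeated addition: build up to 3H.
2H: tangent at (2, 3): λ = (3·2² + 8)/(2·3) ≡ 20/6. 6⁻¹ ≡ 4 (mod 23) since 6·4 = 24 ≡ 1, so λ ≡ 20·4 ≡ 11.
  x = λ² - 2 - 2 = 121 - 4 ≡ 2; y = λ·(2 - 2) - 3 ≡ 20. → (2, 20)
3H: (2, 20) + (2, 3): same x and y₁ ≡ -y₂, so the sum is ∞.
3H = ∞.
Finally 4G + 3H:
(5, 14) + ∞ = (5, 14) (identity).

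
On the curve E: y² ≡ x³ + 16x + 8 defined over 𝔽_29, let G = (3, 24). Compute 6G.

Double-and-add on 6 = (110)₂. Start with G = (3, 24) for the leading 1-bit.
double: tangent at (3, 24): λ = (3·3² + 16)/(2·24) ≡ 14/19. 19⁻¹ ≡ 26 (mod 29), so λ ≡ 14·26 ≡ 16.
  x = λ² - 3 - 3 = 256 - 6 ≡ 18; y = λ·(3 - 18) - 24 ≡ 26. → (18, 26)
add G: (18, 26) + (3, 24). λ = (24 - 26)/(3 - 18) ≡ 27/14 mod 29. 14⁻¹ ≡ 27 (mod 29) since 14·27 = 378 ≡ 1, so λ ≡ 4.
  x = λ² - 18 - 3 = 16 - 21 ≡ 24; y = λ·(18 - 24) - 26 ≡ 8. → (24, 8)
double: tangent at (24, 8): λ = (3·24² + 16)/(2·8) ≡ 4/16. 16⁻¹ ≡ 20 (mod 29) since 16·20 = 320 ≡ 1, so λ ≡ 4·20 ≡ 22.
  x = λ² - 24 - 24 = 484 - 48 ≡ 1; y = λ·(24 - 1) - 8 ≡ 5. → (1, 5)

(1, 5)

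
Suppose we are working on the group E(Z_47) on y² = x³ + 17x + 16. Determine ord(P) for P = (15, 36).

2P: tangent at (15, 36): λ = (3·15² + 17)/(2·36) ≡ 34/25. 25⁻¹ ≡ 32 (mod 47), so λ ≡ 34·32 ≡ 7.
  x = λ² - 15 - 15 = 49 - 30 ≡ 19; y = λ·(15 - 19) - 36 ≡ 30. → (19, 30)
3P: (19, 30) + (15, 36). λ = (36 - 30)/(15 - 19) ≡ 6/43 mod 47. 43⁻¹ ≡ 35 (mod 47), so λ ≡ 22.
  x = λ² - 19 - 15 = 484 - 34 ≡ 27; y = λ·(19 - 27) - 30 ≡ 29. → (27, 29)
4P: (27, 29) + (15, 36). λ = (36 - 29)/(15 - 27) ≡ 7/35 mod 47. 35⁻¹ ≡ 43 (mod 47), so λ ≡ 19.
  x = λ² - 27 - 15 = 361 - 42 ≡ 37; y = λ·(27 - 37) - 29 ≡ 16. → (37, 16)
5P: (37, 16) + (15, 36). λ = (36 - 16)/(15 - 37) ≡ 20/25 mod 47. 25⁻¹ ≡ 32 (mod 47) since 25·32 = 800 ≡ 1, so λ ≡ 29.
  x = λ² - 37 - 15 = 841 - 52 ≡ 37; y = λ·(37 - 37) - 16 ≡ 31. → (37, 31)
6P: (37, 31) + (15, 36). λ = (36 - 31)/(15 - 37) ≡ 5/25 mod 47. 25⁻¹ ≡ 32 (mod 47), so λ ≡ 19.
  x = λ² - 37 - 15 = 361 - 52 ≡ 27; y = λ·(37 - 27) - 31 ≡ 18. → (27, 18)
7P: (27, 18) + (15, 36). λ = (36 - 18)/(15 - 27) ≡ 18/35 mod 47. 35⁻¹ ≡ 43 (mod 47) since 35·43 = 1505 ≡ 1, so λ ≡ 22.
  x = λ² - 27 - 15 = 484 - 42 ≡ 19; y = λ·(27 - 19) - 18 ≡ 17. → (19, 17)
8P: (19, 17) + (15, 36). λ = (36 - 17)/(15 - 19) ≡ 19/43 mod 47. 43⁻¹ ≡ 35 (mod 47), so λ ≡ 7.
  x = λ² - 19 - 15 = 49 - 34 ≡ 15; y = λ·(19 - 15) - 17 ≡ 11. → (15, 11)
9P: (15, 11) + (15, 36): same x and y₁ ≡ -y₂, so the sum is O.
9P = O, so the order is 9.

9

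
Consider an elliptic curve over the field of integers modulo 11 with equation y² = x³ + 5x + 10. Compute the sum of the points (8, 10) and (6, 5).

(8, 10) + (6, 5). λ = (5 - 10)/(6 - 8) ≡ 6/9 mod 11. 9⁻¹ ≡ 5 (mod 11), so λ ≡ 8.
  x = λ² - 8 - 6 = 64 - 14 ≡ 6; y = λ·(8 - 6) - 10 ≡ 6. → (6, 6)

(6, 6)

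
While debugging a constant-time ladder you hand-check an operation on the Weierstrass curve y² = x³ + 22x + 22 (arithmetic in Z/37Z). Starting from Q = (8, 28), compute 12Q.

(2, 0)

Repeated addition: build up to 12Q.
2Q: tangent at (8, 28): λ = (3·8² + 22)/(2·28) ≡ 29/19. 19⁻¹ ≡ 2 (mod 37), so λ ≡ 29·2 ≡ 21.
  x = λ² - 8 - 8 = 441 - 16 ≡ 18; y = λ·(8 - 18) - 28 ≡ 21. → (18, 21)
3Q: (18, 21) + (8, 28). λ = (28 - 21)/(8 - 18) ≡ 7/27 mod 37. 27⁻¹ ≡ 11 (mod 37) since 27·11 = 297 ≡ 1, so λ ≡ 3.
  x = λ² - 18 - 8 = 9 - 26 ≡ 20; y = λ·(18 - 20) - 21 ≡ 10. → (20, 10)
4Q: (20, 10) + (8, 28). λ = (28 - 10)/(8 - 20) ≡ 18/25 mod 37. 25⁻¹ ≡ 3 (mod 37), so λ ≡ 17.
  x = λ² - 20 - 8 = 289 - 28 ≡ 2; y = λ·(20 - 2) - 10 ≡ 0. → (2, 0)
5Q: (2, 0) + (8, 28). λ = (28 - 0)/(8 - 2) ≡ 28/6 mod 37. 6⁻¹ ≡ 31 (mod 37), so λ ≡ 17.
  x = λ² - 2 - 8 = 289 - 10 ≡ 20; y = λ·(2 - 20) - 0 ≡ 27. → (20, 27)
6Q: (20, 27) + (8, 28). λ = (28 - 27)/(8 - 20) ≡ 1/25 mod 37. 25⁻¹ ≡ 3 (mod 37), so λ ≡ 3.
  x = λ² - 20 - 8 = 9 - 28 ≡ 18; y = λ·(20 - 18) - 27 ≡ 16. → (18, 16)
7Q: (18, 16) + (8, 28). λ = (28 - 16)/(8 - 18) ≡ 12/27 mod 37. 27⁻¹ ≡ 11 (mod 37) since 27·11 = 297 ≡ 1, so λ ≡ 21.
  x = λ² - 18 - 8 = 441 - 26 ≡ 8; y = λ·(18 - 8) - 16 ≡ 9. → (8, 9)
8Q: (8, 9) + (8, 28): same x and y₁ ≡ -y₂, so the sum is ∞.
9Q: ∞ + (8, 28) = (8, 28) (identity).
10Q: tangent at (8, 28): λ = (3·8² + 22)/(2·28) ≡ 29/19. 19⁻¹ ≡ 2 (mod 37), so λ ≡ 29·2 ≡ 21.
  x = λ² - 8 - 8 = 441 - 16 ≡ 18; y = λ·(8 - 18) - 28 ≡ 21. → (18, 21)
11Q: (18, 21) + (8, 28). λ = (28 - 21)/(8 - 18) ≡ 7/27 mod 37. 27⁻¹ ≡ 11 (mod 37) since 27·11 = 297 ≡ 1, so λ ≡ 3.
  x = λ² - 18 - 8 = 9 - 26 ≡ 20; y = λ·(18 - 20) - 21 ≡ 10. → (20, 10)
12Q: (20, 10) + (8, 28). λ = (28 - 10)/(8 - 20) ≡ 18/25 mod 37. 25⁻¹ ≡ 3 (mod 37), so λ ≡ 17.
  x = λ² - 20 - 8 = 289 - 28 ≡ 2; y = λ·(20 - 2) - 10 ≡ 0. → (2, 0)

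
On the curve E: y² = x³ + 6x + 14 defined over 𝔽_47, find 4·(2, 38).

(12, 34)

Write P = (2, 38).
Double-and-add on 4 = (100)₂. Start with P = (2, 38) for the leading 1-bit.
double: tangent at (2, 38): λ = (3·2² + 6)/(2·38) ≡ 18/29. 29⁻¹ ≡ 13 (mod 47) since 29·13 = 377 ≡ 1, so λ ≡ 18·13 ≡ 46.
  x = λ² - 2 - 2 = 2116 - 4 ≡ 44; y = λ·(2 - 44) - 38 ≡ 4. → (44, 4)
double: tangent at (44, 4): λ = (3·44² + 6)/(2·4) ≡ 33/8. 8⁻¹ ≡ 6 (mod 47), so λ ≡ 33·6 ≡ 10.
  x = λ² - 44 - 44 = 100 - 88 ≡ 12; y = λ·(44 - 12) - 4 ≡ 34. → (12, 34)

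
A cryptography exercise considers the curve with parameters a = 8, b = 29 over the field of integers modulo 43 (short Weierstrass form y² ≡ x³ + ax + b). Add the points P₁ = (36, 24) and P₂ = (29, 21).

(1, 34)

(36, 24) + (29, 21). λ = (21 - 24)/(29 - 36) ≡ 40/36 mod 43. 36⁻¹ ≡ 6 (mod 43), so λ ≡ 25.
  x = λ² - 36 - 29 = 625 - 65 ≡ 1; y = λ·(36 - 1) - 24 ≡ 34. → (1, 34)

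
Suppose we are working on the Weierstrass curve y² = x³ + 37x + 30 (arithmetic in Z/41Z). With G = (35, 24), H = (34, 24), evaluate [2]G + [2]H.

(25, 37)

First 2G:
Repeated addition: build up to 2G.
2G: tangent at (35, 24): λ = (3·35² + 37)/(2·24) ≡ 22/7. 7⁻¹ ≡ 6 (mod 41) since 7·6 = 42 ≡ 1, so λ ≡ 22·6 ≡ 9.
  x = λ² - 35 - 35 = 81 - 70 ≡ 11; y = λ·(35 - 11) - 24 ≡ 28. → (11, 28)
2G = (11, 28).
Next 2H:
Repeated addition: build up to 2H.
2H: tangent at (34, 24): λ = (3·34² + 37)/(2·24) ≡ 20/7. 7⁻¹ ≡ 6 (mod 41), so λ ≡ 20·6 ≡ 38.
  x = λ² - 34 - 34 = 1444 - 68 ≡ 23; y = λ·(34 - 23) - 24 ≡ 25. → (23, 25)
2H = (23, 25).
Finally 2G + 2H:
(11, 28) + (23, 25). λ = (25 - 28)/(23 - 11) ≡ 38/12 mod 41. 12⁻¹ ≡ 24 (mod 41) since 12·24 = 288 ≡ 1, so λ ≡ 10.
  x = λ² - 11 - 23 = 100 - 34 ≡ 25; y = λ·(11 - 25) - 28 ≡ 37. → (25, 37)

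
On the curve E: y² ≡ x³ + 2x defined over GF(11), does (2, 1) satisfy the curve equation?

y² = 1² ≡ 1; x³ + 2x + 0 = 12 ≡ 1 (mod 11). 1 = 1.

yes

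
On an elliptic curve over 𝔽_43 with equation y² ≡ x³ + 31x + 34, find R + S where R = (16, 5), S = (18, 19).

(15, 2)

(16, 5) + (18, 19). λ = (19 - 5)/(18 - 16) ≡ 14/2 mod 43. 2⁻¹ ≡ 22 (mod 43), so λ ≡ 7.
  x = λ² - 16 - 18 = 49 - 34 ≡ 15; y = λ·(16 - 15) - 5 ≡ 2. → (15, 2)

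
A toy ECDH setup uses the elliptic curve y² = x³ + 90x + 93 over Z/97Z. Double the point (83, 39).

tangent at (83, 39): λ = (3·83² + 90)/(2·39) ≡ 96/78. 78⁻¹ ≡ 51 (mod 97), so λ ≡ 96·51 ≡ 46.
  x = λ² - 83 - 83 = 2116 - 166 ≡ 10; y = λ·(83 - 10) - 39 ≡ 21. → (10, 21)

(10, 21)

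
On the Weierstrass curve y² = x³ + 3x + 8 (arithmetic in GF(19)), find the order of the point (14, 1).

5

2P: tangent at (14, 1): λ = (3·14² + 3)/(2·1) ≡ 2/2. 2⁻¹ ≡ 10 (mod 19) since 2·10 = 20 ≡ 1, so λ ≡ 2·10 ≡ 1.
  x = λ² - 14 - 14 = 1 - 28 ≡ 11; y = λ·(14 - 11) - 1 ≡ 2. → (11, 2)
3P: (11, 2) + (14, 1). λ = (1 - 2)/(14 - 11) ≡ 18/3 mod 19. 3⁻¹ ≡ 13 (mod 19) since 3·13 = 39 ≡ 1, so λ ≡ 6.
  x = λ² - 11 - 14 = 36 - 25 ≡ 11; y = λ·(11 - 11) - 2 ≡ 17. → (11, 17)
4P: (11, 17) + (14, 1). λ = (1 - 17)/(14 - 11) ≡ 3/3 mod 19. 3⁻¹ ≡ 13 (mod 19), so λ ≡ 1.
  x = λ² - 11 - 14 = 1 - 25 ≡ 14; y = λ·(11 - 14) - 17 ≡ 18. → (14, 18)
5P: (14, 18) + (14, 1): same x and y₁ ≡ -y₂, so the sum is 𝒪.
5P = 𝒪, so the order is 5.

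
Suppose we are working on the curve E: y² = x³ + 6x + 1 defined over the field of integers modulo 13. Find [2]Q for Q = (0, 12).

tangent at (0, 12): λ = (3·0² + 6)/(2·12) ≡ 6/11. 11⁻¹ ≡ 6 (mod 13) since 11·6 = 66 ≡ 1, so λ ≡ 6·6 ≡ 10.
  x = λ² - 0 - 0 = 100 - 0 ≡ 9; y = λ·(0 - 9) - 12 ≡ 2. → (9, 2)

(9, 2)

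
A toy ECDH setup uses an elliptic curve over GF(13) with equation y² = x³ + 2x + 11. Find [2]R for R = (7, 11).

tangent at (7, 11): λ = (3·7² + 2)/(2·11) ≡ 6/9. 9⁻¹ ≡ 3 (mod 13) since 9·3 = 27 ≡ 1, so λ ≡ 6·3 ≡ 5.
  x = λ² - 7 - 7 = 25 - 14 ≡ 11; y = λ·(7 - 11) - 11 ≡ 8. → (11, 8)

(11, 8)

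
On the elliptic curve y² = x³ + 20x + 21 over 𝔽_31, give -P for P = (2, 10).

-(2, 10) = (2, -10 mod 31) = (2, 21).

(2, 21)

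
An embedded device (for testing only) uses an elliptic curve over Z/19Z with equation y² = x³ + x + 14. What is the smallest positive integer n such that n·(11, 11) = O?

5

2P: tangent at (11, 11): λ = (3·11² + 1)/(2·11) ≡ 3/3. 3⁻¹ ≡ 13 (mod 19), so λ ≡ 3·13 ≡ 1.
  x = λ² - 11 - 11 = 1 - 22 ≡ 17; y = λ·(11 - 17) - 11 ≡ 2. → (17, 2)
3P: (17, 2) + (11, 11). λ = (11 - 2)/(11 - 17) ≡ 9/13 mod 19. 13⁻¹ ≡ 3 (mod 19), so λ ≡ 8.
  x = λ² - 17 - 11 = 64 - 28 ≡ 17; y = λ·(17 - 17) - 2 ≡ 17. → (17, 17)
4P: (17, 17) + (11, 11). λ = (11 - 17)/(11 - 17) ≡ 13/13 mod 19. 13⁻¹ ≡ 3 (mod 19), so λ ≡ 1.
  x = λ² - 17 - 11 = 1 - 28 ≡ 11; y = λ·(17 - 11) - 17 ≡ 8. → (11, 8)
5P: (11, 8) + (11, 11): same x and y₁ ≡ -y₂, so the sum is O.
5P = O, so the order is 5.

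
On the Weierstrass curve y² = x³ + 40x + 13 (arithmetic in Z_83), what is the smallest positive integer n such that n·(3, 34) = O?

2P: tangent at (3, 34): λ = (3·3² + 40)/(2·34) ≡ 67/68. 68⁻¹ ≡ 11 (mod 83), so λ ≡ 67·11 ≡ 73.
  x = λ² - 3 - 3 = 5329 - 6 ≡ 11; y = λ·(3 - 11) - 34 ≡ 46. → (11, 46)
3P: (11, 46) + (3, 34). λ = (34 - 46)/(3 - 11) ≡ 71/75 mod 83. 75⁻¹ ≡ 31 (mod 83), so λ ≡ 43.
  x = λ² - 11 - 3 = 1849 - 14 ≡ 9; y = λ·(11 - 9) - 46 ≡ 40. → (9, 40)
4P: (9, 40) + (3, 34). λ = (34 - 40)/(3 - 9) ≡ 77/77 mod 83. 77⁻¹ ≡ 69 (mod 83), so λ ≡ 1.
  x = λ² - 9 - 3 = 1 - 12 ≡ 72; y = λ·(9 - 72) - 40 ≡ 63. → (72, 63)
5P: (72, 63) + (3, 34). λ = (34 - 63)/(3 - 72) ≡ 54/14 mod 83. 14⁻¹ ≡ 6 (mod 83) since 14·6 = 84 ≡ 1, so λ ≡ 75.
  x = λ² - 72 - 3 = 5625 - 75 ≡ 72; y = λ·(72 - 72) - 63 ≡ 20. → (72, 20)
6P: (72, 20) + (3, 34). λ = (34 - 20)/(3 - 72) ≡ 14/14 mod 83. 14⁻¹ ≡ 6 (mod 83) since 14·6 = 84 ≡ 1, so λ ≡ 1.
  x = λ² - 72 - 3 = 1 - 75 ≡ 9; y = λ·(72 - 9) - 20 ≡ 43. → (9, 43)
7P: (9, 43) + (3, 34). λ = (34 - 43)/(3 - 9) ≡ 74/77 mod 83. 77⁻¹ ≡ 69 (mod 83), so λ ≡ 43.
  x = λ² - 9 - 3 = 1849 - 12 ≡ 11; y = λ·(9 - 11) - 43 ≡ 37. → (11, 37)
8P: (11, 37) + (3, 34). λ = (34 - 37)/(3 - 11) ≡ 80/75 mod 83. 75⁻¹ ≡ 31 (mod 83), so λ ≡ 73.
  x = λ² - 11 - 3 = 5329 - 14 ≡ 3; y = λ·(11 - 3) - 37 ≡ 49. → (3, 49)
9P: (3, 49) + (3, 34): same x and y₁ ≡ -y₂, so the sum is O.
9P = O, so the order is 9.

9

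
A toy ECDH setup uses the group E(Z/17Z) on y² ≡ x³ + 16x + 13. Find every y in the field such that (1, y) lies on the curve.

x³ + 16x + 13 = 30 ≡ 13 (mod 17).
Square roots of 13 mod 17: 8 and 9 (since 8² = 64 ≡ 13).

8, 9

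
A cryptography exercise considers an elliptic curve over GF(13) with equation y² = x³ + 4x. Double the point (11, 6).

tangent at (11, 6): λ = (3·11² + 4)/(2·6) ≡ 3/12. 12⁻¹ ≡ 12 (mod 13) since 12·12 = 144 ≡ 1, so λ ≡ 3·12 ≡ 10.
  x = λ² - 11 - 11 = 100 - 22 ≡ 0; y = λ·(11 - 0) - 6 ≡ 0. → (0, 0)

(0, 0)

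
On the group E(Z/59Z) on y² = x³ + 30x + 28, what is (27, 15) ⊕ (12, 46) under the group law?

(27, 15) + (12, 46). λ = (46 - 15)/(12 - 27) ≡ 31/44 mod 59. 44⁻¹ ≡ 55 (mod 59), so λ ≡ 53.
  x = λ² - 27 - 12 = 2809 - 39 ≡ 56; y = λ·(27 - 56) - 15 ≡ 41. → (56, 41)

(56, 41)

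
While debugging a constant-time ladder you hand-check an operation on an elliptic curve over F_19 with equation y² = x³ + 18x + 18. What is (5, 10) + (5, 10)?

(13, 6)

tangent at (5, 10): λ = (3·5² + 18)/(2·10) ≡ 17/1. 1⁻¹ ≡ 1 (mod 19) since 1·1 = 1 ≡ 1, so λ ≡ 17·1 ≡ 17.
  x = λ² - 5 - 5 = 289 - 10 ≡ 13; y = λ·(5 - 13) - 10 ≡ 6. → (13, 6)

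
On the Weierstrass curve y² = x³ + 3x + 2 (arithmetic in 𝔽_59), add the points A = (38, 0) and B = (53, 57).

(32, 11)

(38, 0) + (53, 57). λ = (57 - 0)/(53 - 38) ≡ 57/15 mod 59. 15⁻¹ ≡ 4 (mod 59), so λ ≡ 51.
  x = λ² - 38 - 53 = 2601 - 91 ≡ 32; y = λ·(38 - 32) - 0 ≡ 11. → (32, 11)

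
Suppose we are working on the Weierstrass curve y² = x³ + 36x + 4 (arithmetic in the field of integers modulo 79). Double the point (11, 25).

tangent at (11, 25): λ = (3·11² + 36)/(2·25) ≡ 4/50. 50⁻¹ ≡ 49 (mod 79) since 50·49 = 2450 ≡ 1, so λ ≡ 4·49 ≡ 38.
  x = λ² - 11 - 11 = 1444 - 22 ≡ 0; y = λ·(11 - 0) - 25 ≡ 77. → (0, 77)

(0, 77)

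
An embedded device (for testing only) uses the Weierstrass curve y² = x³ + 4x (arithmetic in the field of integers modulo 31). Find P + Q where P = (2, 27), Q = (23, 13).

(3, 15)

(2, 27) + (23, 13). λ = (13 - 27)/(23 - 2) ≡ 17/21 mod 31. 21⁻¹ ≡ 3 (mod 31), so λ ≡ 20.
  x = λ² - 2 - 23 = 400 - 25 ≡ 3; y = λ·(2 - 3) - 27 ≡ 15. → (3, 15)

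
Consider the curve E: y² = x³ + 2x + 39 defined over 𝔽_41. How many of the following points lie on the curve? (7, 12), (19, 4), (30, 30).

(7, 12): 12² ≡ 21, rhs ≡ 27 → off.
(19, 4): 4² ≡ 16, rhs ≡ 7 → off.
(30, 30): 30² ≡ 39, rhs ≡ 39 → on.

1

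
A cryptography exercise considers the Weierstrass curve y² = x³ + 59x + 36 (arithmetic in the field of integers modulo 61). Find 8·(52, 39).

(0, 6)

Write Q = (52, 39).
Repeated addition: build up to 8Q.
2Q: tangent at (52, 39): λ = (3·52² + 59)/(2·39) ≡ 58/17. 17⁻¹ ≡ 18 (mod 61), so λ ≡ 58·18 ≡ 7.
  x = λ² - 52 - 52 = 49 - 104 ≡ 6; y = λ·(52 - 6) - 39 ≡ 39. → (6, 39)
3Q: (6, 39) + (52, 39). λ = (39 - 39)/(52 - 6) ≡ 0/46 mod 61. 46⁻¹ ≡ 4 (mod 61) since 46·4 = 184 ≡ 1, so λ ≡ 0.
  x = λ² - 6 - 52 = 0 - 58 ≡ 3; y = λ·(6 - 3) - 39 ≡ 22. → (3, 22)
4Q: (3, 22) + (52, 39). λ = (39 - 22)/(52 - 3) ≡ 17/49 mod 61. 49⁻¹ ≡ 5 (mod 61) since 49·5 = 245 ≡ 1, so λ ≡ 24.
  x = λ² - 3 - 52 = 576 - 55 ≡ 33; y = λ·(3 - 33) - 22 ≡ 51. → (33, 51)
5Q: (33, 51) + (52, 39). λ = (39 - 51)/(52 - 33) ≡ 49/19 mod 61. 19⁻¹ ≡ 45 (mod 61), so λ ≡ 9.
  x = λ² - 33 - 52 = 81 - 85 ≡ 57; y = λ·(33 - 57) - 51 ≡ 38. → (57, 38)
6Q: (57, 38) + (52, 39). λ = (39 - 38)/(52 - 57) ≡ 1/56 mod 61. 56⁻¹ ≡ 12 (mod 61), so λ ≡ 12.
  x = λ² - 57 - 52 = 144 - 109 ≡ 35; y = λ·(57 - 35) - 38 ≡ 43. → (35, 43)
7Q: (35, 43) + (52, 39). λ = (39 - 43)/(52 - 35) ≡ 57/17 mod 61. 17⁻¹ ≡ 18 (mod 61), so λ ≡ 50.
  x = λ² - 35 - 52 = 2500 - 87 ≡ 34; y = λ·(35 - 34) - 43 ≡ 7. → (34, 7)
8Q: (34, 7) + (52, 39). λ = (39 - 7)/(52 - 34) ≡ 32/18 mod 61. 18⁻¹ ≡ 17 (mod 61), so λ ≡ 56.
  x = λ² - 34 - 52 = 3136 - 86 ≡ 0; y = λ·(34 - 0) - 7 ≡ 6. → (0, 6)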